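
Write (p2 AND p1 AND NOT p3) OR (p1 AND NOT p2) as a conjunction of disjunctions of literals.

(p2 AND p1 AND NOT p3) OR (p1 AND NOT p2)
= (p2 OR p1) AND (p2 OR NOT p2) AND (p1 OR p1) AND (p1 OR NOT p2) AND (NOT p3 OR p1) AND (NOT p3 OR NOT p2)
= p1 AND (NOT p3 OR NOT p2)

p1 AND (NOT p3 OR NOT p2)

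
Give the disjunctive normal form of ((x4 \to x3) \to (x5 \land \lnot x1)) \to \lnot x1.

((x4 \to x3) \to (x5 \land \lnot x1)) \to \lnot x1
⇔ \lnot ((x4 \to x3) \to (x5 \land \lnot x1)) \lor \lnot x1   — eliminate \to
⇔ \lnot (\lnot (x4 \to x3) \lor (x5 \land \lnot x1)) \lor \lnot x1   — eliminate \to
⇔ \lnot (\lnot (\lnot x4 \lor x3) \lor (x5 \land \lnot x1)) \lor \lnot x1   — eliminate \to
⇔ (\lnot \lnot (\lnot x4 \lor x3) \land \lnot (x5 \land \lnot x1)) \lor \lnot x1   — De Morgan
⇔ ((\lnot x4 \lor x3) \land \lnot (x5 \land \lnot x1)) \lor \lnot x1   — double negation
⇔ ((\lnot x4 \lor x3) \land (\lnot x5 \lor \lnot \lnot x1)) \lor \lnot x1   — De Morgan
⇔ ((\lnot x4 \lor x3) \land (\lnot x5 \lor x1)) \lor \lnot x1   — double negation
⇔ (\lnot x4 \land \lnot x5) \lor (\lnot x4 \land x1) \lor (x3 \land \lnot x5) \lor (x3 \land x1) \lor \lnot x1   — distribute \land over \lor

(\lnot x4 \land \lnot x5) \lor (\lnot x4 \land x1) \lor (x3 \land \lnot x5) \lor (x3 \land x1) \lor \lnot x1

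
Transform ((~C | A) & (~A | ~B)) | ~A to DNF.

(~C & ~B) | (A & ~B) | ~A

((~C | A) & (~A | ~B)) | ~A
⇔ (~C & ~A) | (~C & ~B) | (A & ~A) | (A & ~B) | ~A   — distribute & over |
⇔ (~C & ~B) | (A & ~B) | ~A   — simplify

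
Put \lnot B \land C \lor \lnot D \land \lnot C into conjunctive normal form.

(\lnot B \lor \lnot D) \land (\lnot B \lor \lnot C) \land (C \lor \lnot D)

\lnot B \land C \lor \lnot D \land \lnot C
⇔ (\lnot B \lor \lnot D) \land (\lnot B \lor \lnot C) \land (C \lor \lnot D) \land (C \lor \lnot C)   [distribute \lor over \land]
⇔ (\lnot B \lor \lnot D) \land (\lnot B \lor \lnot C) \land (C \lor \lnot D)   [simplify]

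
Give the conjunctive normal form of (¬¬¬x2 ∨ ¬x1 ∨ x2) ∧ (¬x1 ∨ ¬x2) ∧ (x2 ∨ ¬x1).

(¬x1 ∨ ¬x2) ∧ (x2 ∨ ¬x1)

(¬¬¬x2 ∨ ¬x1 ∨ x2) ∧ (¬x1 ∨ ¬x2) ∧ (x2 ∨ ¬x1)
≡ (¬x2 ∨ ¬x1 ∨ x2) ∧ (¬x1 ∨ ¬x2) ∧ (x2 ∨ ¬x1)   [double negation]
≡ (¬x1 ∨ ¬x2) ∧ (x2 ∨ ¬x1)   [simplify]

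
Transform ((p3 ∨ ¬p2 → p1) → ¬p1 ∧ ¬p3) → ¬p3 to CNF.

¬p3 ∨ p1

((p3 ∨ ¬p2 → p1) → ¬p1 ∧ ¬p3) → ¬p3
⇔ ¬((p3 ∨ ¬p2 → p1) → ¬p1 ∧ ¬p3) ∨ ¬p3   (eliminate →)
⇔ ¬(¬(p3 ∨ ¬p2 → p1) ∨ ¬p1 ∧ ¬p3) ∨ ¬p3   (eliminate →)
⇔ ¬(¬(¬(p3 ∨ ¬p2) ∨ p1) ∨ ¬p1 ∧ ¬p3) ∨ ¬p3   (eliminate →)
⇔ ¬¬(¬(p3 ∨ ¬p2) ∨ p1) ∧ ¬(¬p1 ∧ ¬p3) ∨ ¬p3   (De Morgan)
⇔ (¬(p3 ∨ ¬p2) ∨ p1) ∧ ¬(¬p1 ∧ ¬p3) ∨ ¬p3   (double negation)
⇔ (¬p3 ∧ ¬¬p2 ∨ p1) ∧ ¬(¬p1 ∧ ¬p3) ∨ ¬p3   (De Morgan)
⇔ (¬p3 ∧ p2 ∨ p1) ∧ ¬(¬p1 ∧ ¬p3) ∨ ¬p3   (double negation)
⇔ (¬p3 ∧ p2 ∨ p1) ∧ (¬¬p1 ∨ ¬¬p3) ∨ ¬p3   (De Morgan)
⇔ (¬p3 ∧ p2 ∨ p1) ∧ (p1 ∨ ¬¬p3) ∨ ¬p3   (double negation)
⇔ (¬p3 ∧ p2 ∨ p1) ∧ (p1 ∨ p3) ∨ ¬p3   (double negation)
⇔ (¬p3 ∨ p1 ∨ ¬p3) ∧ (p2 ∨ p1 ∨ ¬p3) ∧ (p1 ∨ p3 ∨ ¬p3)   (distribute ∨ over ∧)
⇔ ¬p3 ∨ p1   (simplify)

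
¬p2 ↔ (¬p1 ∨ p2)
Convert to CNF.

(p2 ∨ ¬p1) ∧ ¬p2

¬p2 ↔ (¬p1 ∨ p2)
≡ (¬p2 → (¬p1 ∨ p2)) ∧ ((¬p1 ∨ p2) → ¬p2)   (eliminate ↔)
≡ (¬¬p2 ∨ ¬p1 ∨ p2) ∧ ((¬p1 ∨ p2) → ¬p2)   (eliminate →)
≡ (¬¬p2 ∨ ¬p1 ∨ p2) ∧ (¬(¬p1 ∨ p2) ∨ ¬p2)   (eliminate →)
≡ (p2 ∨ ¬p1 ∨ p2) ∧ (¬(¬p1 ∨ p2) ∨ ¬p2)   (double negation)
≡ (p2 ∨ ¬p1 ∨ p2) ∧ ((¬¬p1 ∧ ¬p2) ∨ ¬p2)   (De Morgan)
≡ (p2 ∨ ¬p1 ∨ p2) ∧ ((p1 ∧ ¬p2) ∨ ¬p2)   (double negation)
≡ (p2 ∨ ¬p1 ∨ p2) ∧ (p1 ∨ ¬p2) ∧ (¬p2 ∨ ¬p2)   (distribute ∨ over ∧)
≡ (p2 ∨ ¬p1) ∧ ¬p2   (simplify)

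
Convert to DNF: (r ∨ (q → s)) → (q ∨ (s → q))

(r ∨ (q → s)) → (q ∨ (s → q))
= ¬(r ∨ (q → s)) ∨ q ∨ (s → q)   — eliminate →
= ¬(r ∨ ¬q ∨ s) ∨ q ∨ (s → q)   — eliminate →
= ¬(r ∨ ¬q ∨ s) ∨ q ∨ ¬s ∨ q   — eliminate →
= (¬r ∧ ¬¬q ∧ ¬s) ∨ q ∨ ¬s ∨ q   — De Morgan
= (¬r ∧ q ∧ ¬s) ∨ q ∨ ¬s ∨ q   — double negation
= q ∨ ¬s   — simplify

q ∨ ¬s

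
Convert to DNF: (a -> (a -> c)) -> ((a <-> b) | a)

(~a & ~b) | a

(a -> (a -> c)) -> ((a <-> b) | a)
≡ ~(a -> (a -> c)) | (a <-> b) | a   — eliminate ->
≡ ~(~a | (a -> c)) | (a <-> b) | a   — eliminate ->
≡ ~(~a | ~a | c) | (a <-> b) | a   — eliminate ->
≡ ~(~a | ~a | c) | ((a -> b) & (b -> a)) | a   — eliminate <->
≡ ~(~a | ~a | c) | ((~a | b) & (b -> a)) | a   — eliminate ->
≡ ~(~a | ~a | c) | ((~a | b) & (~b | a)) | a   — eliminate ->
≡ (~~a & ~~a & ~c) | ((~a | b) & (~b | a)) | a   — De Morgan
≡ (a & ~~a & ~c) | ((~a | b) & (~b | a)) | a   — double negation
≡ (a & a & ~c) | ((~a | b) & (~b | a)) | a   — double negation
≡ (a & a & ~c) | (~a & ~b) | (~a & a) | (b & ~b) | (b & a) | a   — distribute & over |
≡ (~a & ~b) | a   — simplify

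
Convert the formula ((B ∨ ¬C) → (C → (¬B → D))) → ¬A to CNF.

(B ∨ ¬C ∨ ¬A) ∧ (C ∨ ¬A) ∧ (¬B ∨ ¬A) ∧ (¬D ∨ ¬A)

((B ∨ ¬C) → (C → (¬B → D))) → ¬A
≡ ¬((B ∨ ¬C) → (C → (¬B → D))) ∨ ¬A   — eliminate →
≡ ¬(¬(B ∨ ¬C) ∨ (C → (¬B → D))) ∨ ¬A   — eliminate →
≡ ¬(¬(B ∨ ¬C) ∨ ¬C ∨ (¬B → D)) ∨ ¬A   — eliminate →
≡ ¬(¬(B ∨ ¬C) ∨ ¬C ∨ ¬¬B ∨ D) ∨ ¬A   — eliminate →
≡ (¬¬(B ∨ ¬C) ∧ ¬¬C ∧ ¬¬¬B ∧ ¬D) ∨ ¬A   — De Morgan
≡ ((B ∨ ¬C) ∧ ¬¬C ∧ ¬¬¬B ∧ ¬D) ∨ ¬A   — double negation
≡ ((B ∨ ¬C) ∧ C ∧ ¬¬¬B ∧ ¬D) ∨ ¬A   — double negation
≡ ((B ∨ ¬C) ∧ C ∧ ¬B ∧ ¬D) ∨ ¬A   — double negation
≡ (B ∨ ¬C ∨ ¬A) ∧ (C ∨ ¬A) ∧ (¬B ∨ ¬A) ∧ (¬D ∨ ¬A)   — distribute ∨ over ∧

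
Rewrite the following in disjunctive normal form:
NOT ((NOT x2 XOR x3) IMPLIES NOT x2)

x2 AND x3

NOT ((NOT x2 XOR x3) IMPLIES NOT x2)
≡ NOT (NOT (NOT x2 XOR x3) OR NOT x2)
≡ NOT (NOT ((NOT x2 AND NOT x3) OR (NOT NOT x2 AND x3)) OR NOT x2)
≡ NOT NOT ((NOT x2 AND NOT x3) OR (NOT NOT x2 AND x3)) AND NOT NOT x2
≡ ((NOT x2 AND NOT x3) OR (NOT NOT x2 AND x3)) AND NOT NOT x2
≡ ((NOT x2 AND NOT x3) OR (x2 AND x3)) AND NOT NOT x2
≡ ((NOT x2 AND NOT x3) OR (x2 AND x3)) AND x2
≡ (NOT x2 AND NOT x3 AND x2) OR (x2 AND x3 AND x2)
≡ x2 AND x3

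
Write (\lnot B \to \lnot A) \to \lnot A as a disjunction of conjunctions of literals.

(\lnot B \land A) \lor \lnot A

(\lnot B \to \lnot A) \to \lnot A
≡ \lnot (\lnot B \to \lnot A) \lor \lnot A   [eliminate \to]
≡ \lnot (\lnot \lnot B \lor \lnot A) \lor \lnot A   [eliminate \to]
≡ (\lnot \lnot \lnot B \land \lnot \lnot A) \lor \lnot A   [De Morgan]
≡ (\lnot B \land \lnot \lnot A) \lor \lnot A   [double negation]
≡ (\lnot B \land A) \lor \lnot A   [double negation]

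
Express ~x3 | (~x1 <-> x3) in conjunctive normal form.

~x3 | ~x1

~x3 | (~x1 <-> x3)
≡ ~x3 | ((~x1 -> x3) & (x3 -> ~x1))   [eliminate <->]
≡ ~x3 | ((~~x1 | x3) & (x3 -> ~x1))   [eliminate ->]
≡ ~x3 | ((~~x1 | x3) & (~x3 | ~x1))   [eliminate ->]
≡ ~x3 | ((x1 | x3) & (~x3 | ~x1))   [double negation]
≡ (~x3 | x1 | x3) & (~x3 | ~x3 | ~x1)   [distribute | over &]
≡ ~x3 | ~x1   [simplify]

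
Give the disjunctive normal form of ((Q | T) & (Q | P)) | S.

Q | (T & P) | S

((Q | T) & (Q | P)) | S
⇔ (Q & Q) | (Q & P) | (T & Q) | (T & P) | S
⇔ Q | (T & P) | S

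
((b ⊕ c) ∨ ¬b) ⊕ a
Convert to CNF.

((b ⊕ c) ∨ ¬b) ⊕ a
≡ ((b ⊕ c) ∨ ¬b ∨ a) ∧ ¬(((b ⊕ c) ∨ ¬b) ∧ a)   [expand ⊕]
≡ (((b ∨ c) ∧ ¬(b ∧ c)) ∨ ¬b ∨ a) ∧ ¬(((b ⊕ c) ∨ ¬b) ∧ a)   [expand ⊕]
≡ (((b ∨ c) ∧ ¬(b ∧ c)) ∨ ¬b ∨ a) ∧ ¬((((b ∨ c) ∧ ¬(b ∧ c)) ∨ ¬b) ∧ a)   [expand ⊕]
≡ (((b ∨ c) ∧ (¬b ∨ ¬c)) ∨ ¬b ∨ a) ∧ ¬((((b ∨ c) ∧ ¬(b ∧ c)) ∨ ¬b) ∧ a)   [De Morgan]
≡ (((b ∨ c) ∧ (¬b ∨ ¬c)) ∨ ¬b ∨ a) ∧ (¬(((b ∨ c) ∧ ¬(b ∧ c)) ∨ ¬b) ∨ ¬a)   [De Morgan]
≡ (((b ∨ c) ∧ (¬b ∨ ¬c)) ∨ ¬b ∨ a) ∧ ((¬((b ∨ c) ∧ ¬(b ∧ c)) ∧ ¬¬b) ∨ ¬a)   [De Morgan]
≡ (((b ∨ c) ∧ (¬b ∨ ¬c)) ∨ ¬b ∨ a) ∧ (((¬(b ∨ c) ∨ ¬¬(b ∧ c)) ∧ ¬¬b) ∨ ¬a)   [De Morgan]
≡ (((b ∨ c) ∧ (¬b ∨ ¬c)) ∨ ¬b ∨ a) ∧ ((((¬b ∧ ¬c) ∨ ¬¬(b ∧ c)) ∧ ¬¬b) ∨ ¬a)   [De Morgan]
≡ (((b ∨ c) ∧ (¬b ∨ ¬c)) ∨ ¬b ∨ a) ∧ ((((¬b ∧ ¬c) ∨ (b ∧ c)) ∧ ¬¬b) ∨ ¬a)   [double negation]
≡ (((b ∨ c) ∧ (¬b ∨ ¬c)) ∨ ¬b ∨ a) ∧ ((((¬b ∧ ¬c) ∨ (b ∧ c)) ∧ b) ∨ ¬a)   [double negation]
≡ (b ∨ c ∨ ¬b ∨ a) ∧ (¬b ∨ ¬c ∨ ¬b ∨ a) ∧ (¬b ∨ b ∨ ¬a) ∧ (¬b ∨ c ∨ ¬a) ∧ (¬c ∨ b ∨ ¬a) ∧ (¬c ∨ c ∨ ¬a) ∧ (b ∨ ¬a)   [distribute ∨ over ∧]
≡ (¬b ∨ ¬c ∨ a) ∧ (¬b ∨ c ∨ ¬a) ∧ (b ∨ ¬a)   [simplify]

(¬b ∨ ¬c ∨ a) ∧ (¬b ∨ c ∨ ¬a) ∧ (b ∨ ¬a)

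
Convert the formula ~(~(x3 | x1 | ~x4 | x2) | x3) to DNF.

(x1 & ~x3) | (~x4 & ~x3) | (x2 & ~x3)

~(~(x3 | x1 | ~x4 | x2) | x3)
≡ ~~(x3 | x1 | ~x4 | x2) & ~x3   — De Morgan
≡ (x3 | x1 | ~x4 | x2) & ~x3   — double negation
≡ (x3 & ~x3) | (x1 & ~x3) | (~x4 & ~x3) | (x2 & ~x3)   — distribute & over |
≡ (x1 & ~x3) | (~x4 & ~x3) | (x2 & ~x3)   — simplify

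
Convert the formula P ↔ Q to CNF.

P ↔ Q
≡ (P → Q) ∧ (Q → P)   (eliminate ↔)
≡ (¬P ∨ Q) ∧ (Q → P)   (eliminate →)
≡ (¬P ∨ Q) ∧ (¬Q ∨ P)   (eliminate →)

(¬P ∨ Q) ∧ (¬Q ∨ P)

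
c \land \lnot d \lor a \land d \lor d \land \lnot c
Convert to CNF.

c \land \lnot d \lor a \land d \lor d \land \lnot c
≡ (c \lor a \lor d) \land (c \lor a \lor \lnot c) \land (c \lor d \lor d) \land (c \lor d \lor \lnot c) \land (\lnot d \lor a \lor d) \land (\lnot d \lor a \lor \lnot c) \land (\lnot d \lor d \lor d) \land (\lnot d \lor d \lor \lnot c)   — distribute \lor over \land
≡ (c \lor d) \land (\lnot d \lor a \lor \lnot c)   — simplify

(c \lor d) \land (\lnot d \lor a \lor \lnot c)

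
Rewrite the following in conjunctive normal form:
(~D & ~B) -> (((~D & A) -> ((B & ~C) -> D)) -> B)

(~D & ~B) -> (((~D & A) -> ((B & ~C) -> D)) -> B)
⇔ ~(~D & ~B) | (((~D & A) -> ((B & ~C) -> D)) -> B)   (eliminate ->)
⇔ ~(~D & ~B) | ~((~D & A) -> ((B & ~C) -> D)) | B   (eliminate ->)
⇔ ~(~D & ~B) | ~(~(~D & A) | ((B & ~C) -> D)) | B   (eliminate ->)
⇔ ~(~D & ~B) | ~(~(~D & A) | ~(B & ~C) | D) | B   (eliminate ->)
⇔ ~~D | ~~B | ~(~(~D & A) | ~(B & ~C) | D) | B   (De Morgan)
⇔ D | ~~B | ~(~(~D & A) | ~(B & ~C) | D) | B   (double negation)
⇔ D | B | ~(~(~D & A) | ~(B & ~C) | D) | B   (double negation)
⇔ D | B | (~~(~D & A) & ~~(B & ~C) & ~D) | B   (De Morgan)
⇔ D | B | (~D & A & ~~(B & ~C) & ~D) | B   (double negation)
⇔ D | B | (~D & A & B & ~C & ~D) | B   (double negation)
⇔ (D | B | ~D | B) & (D | B | A | B) & (D | B | B | B) & (D | B | ~C | B) & (D | B | ~D | B)   (distribute | over &)
⇔ D | B   (simplify)

D | B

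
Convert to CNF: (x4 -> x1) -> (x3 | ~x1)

(x4 -> x1) -> (x3 | ~x1)
⇔ ~(x4 -> x1) | x3 | ~x1   [eliminate ->]
⇔ ~(~x4 | x1) | x3 | ~x1   [eliminate ->]
⇔ (~~x4 & ~x1) | x3 | ~x1   [De Morgan]
⇔ (x4 & ~x1) | x3 | ~x1   [double negation]
⇔ (x4 | x3 | ~x1) & (~x1 | x3 | ~x1)   [distribute | over &]
⇔ ~x1 | x3   [simplify]

~x1 | x3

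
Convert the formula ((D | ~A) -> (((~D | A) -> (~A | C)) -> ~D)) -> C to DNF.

((D | ~A) -> (((~D | A) -> (~A | C)) -> ~D)) -> C
≡ ~((D | ~A) -> (((~D | A) -> (~A | C)) -> ~D)) | C   [eliminate ->]
≡ ~(~(D | ~A) | (((~D | A) -> (~A | C)) -> ~D)) | C   [eliminate ->]
≡ ~(~(D | ~A) | ~((~D | A) -> (~A | C)) | ~D) | C   [eliminate ->]
≡ ~(~(D | ~A) | ~(~(~D | A) | ~A | C) | ~D) | C   [eliminate ->]
≡ (~~(D | ~A) & ~~(~(~D | A) | ~A | C) & ~~D) | C   [De Morgan]
≡ ((D | ~A) & ~~(~(~D | A) | ~A | C) & ~~D) | C   [double negation]
≡ ((D | ~A) & (~(~D | A) | ~A | C) & ~~D) | C   [double negation]
≡ ((D | ~A) & ((~~D & ~A) | ~A | C) & ~~D) | C   [De Morgan]
≡ ((D | ~A) & ((D & ~A) | ~A | C) & ~~D) | C   [double negation]
≡ ((D | ~A) & ((D & ~A) | ~A | C) & D) | C   [double negation]
≡ (D & D & ~A & D) | (D & ~A & D) | (D & C & D) | (~A & D & ~A & D) | (~A & ~A & D) | (~A & C & D) | C   [distribute & over |]
≡ (D & ~A) | C   [simplify]

(D & ~A) | C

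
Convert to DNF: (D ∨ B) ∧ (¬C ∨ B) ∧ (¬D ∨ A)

(D ∨ B) ∧ (¬C ∨ B) ∧ (¬D ∨ A)
≡ (D ∧ ¬C ∧ ¬D) ∨ (D ∧ ¬C ∧ A) ∨ (D ∧ B ∧ ¬D) ∨ (D ∧ B ∧ A) ∨ (B ∧ ¬C ∧ ¬D) ∨ (B ∧ ¬C ∧ A) ∨ (B ∧ B ∧ ¬D) ∨ (B ∧ B ∧ A)   [distribute ∧ over ∨]
≡ (D ∧ ¬C ∧ A) ∨ (B ∧ ¬D) ∨ (B ∧ A)   [simplify]

(D ∧ ¬C ∧ A) ∨ (B ∧ ¬D) ∨ (B ∧ A)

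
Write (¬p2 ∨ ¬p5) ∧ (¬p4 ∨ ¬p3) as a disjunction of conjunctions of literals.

(¬p2 ∧ ¬p4) ∨ (¬p2 ∧ ¬p3) ∨ (¬p5 ∧ ¬p4) ∨ (¬p5 ∧ ¬p3)

(¬p2 ∨ ¬p5) ∧ (¬p4 ∨ ¬p3)
⇔ (¬p2 ∧ ¬p4) ∨ (¬p2 ∧ ¬p3) ∨ (¬p5 ∧ ¬p4) ∨ (¬p5 ∧ ¬p3)   [distribute ∧ over ∨]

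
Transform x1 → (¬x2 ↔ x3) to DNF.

x1 → (¬x2 ↔ x3)
= ¬x1 ∨ (¬x2 ↔ x3)   [eliminate →]
= ¬x1 ∨ (¬x2 → x3) ∧ (x3 → ¬x2)   [eliminate ↔]
= ¬x1 ∨ (¬¬x2 ∨ x3) ∧ (x3 → ¬x2)   [eliminate →]
= ¬x1 ∨ (¬¬x2 ∨ x3) ∧ (¬x3 ∨ ¬x2)   [eliminate →]
= ¬x1 ∨ (x2 ∨ x3) ∧ (¬x3 ∨ ¬x2)   [double negation]
= ¬x1 ∨ x2 ∧ ¬x3 ∨ x2 ∧ ¬x2 ∨ x3 ∧ ¬x3 ∨ x3 ∧ ¬x2   [distribute ∧ over ∨]
= ¬x1 ∨ x2 ∧ ¬x3 ∨ x3 ∧ ¬x2   [simplify]

¬x1 ∨ x2 ∧ ¬x3 ∨ x3 ∧ ¬x2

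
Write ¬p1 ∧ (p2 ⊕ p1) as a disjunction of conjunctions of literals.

¬p1 ∧ p2

¬p1 ∧ (p2 ⊕ p1)
= ¬p1 ∧ (p2 ∧ ¬p1 ∨ ¬p2 ∧ p1)   — expand ⊕
= ¬p1 ∧ p2 ∧ ¬p1 ∨ ¬p1 ∧ ¬p2 ∧ p1   — distribute ∧ over ∨
= ¬p1 ∧ p2   — simplify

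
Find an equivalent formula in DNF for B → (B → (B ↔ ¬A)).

B → (B → (B ↔ ¬A))
≡ ¬B ∨ (B → (B ↔ ¬A))   [eliminate →]
≡ ¬B ∨ ¬B ∨ (B ↔ ¬A)   [eliminate →]
≡ ¬B ∨ ¬B ∨ ((B → ¬A) ∧ (¬A → B))   [eliminate ↔]
≡ ¬B ∨ ¬B ∨ ((¬B ∨ ¬A) ∧ (¬A → B))   [eliminate →]
≡ ¬B ∨ ¬B ∨ ((¬B ∨ ¬A) ∧ (¬¬A ∨ B))   [eliminate →]
≡ ¬B ∨ ¬B ∨ ((¬B ∨ ¬A) ∧ (A ∨ B))   [double negation]
≡ ¬B ∨ ¬B ∨ (¬B ∧ A) ∨ (¬B ∧ B) ∨ (¬A ∧ A) ∨ (¬A ∧ B)   [distribute ∧ over ∨]
≡ ¬B ∨ (¬A ∧ B)   [simplify]

¬B ∨ (¬A ∧ B)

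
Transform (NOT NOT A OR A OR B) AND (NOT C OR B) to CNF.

(A OR B) AND (NOT C OR B)

(NOT NOT A OR A OR B) AND (NOT C OR B)
≡ (A OR A OR B) AND (NOT C OR B)   [double negation]
≡ (A OR B) AND (NOT C OR B)   [simplify]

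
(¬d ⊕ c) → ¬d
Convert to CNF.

¬c ∨ ¬d

(¬d ⊕ c) → ¬d
≡ ¬(¬d ⊕ c) ∨ ¬d   [eliminate →]
≡ ¬((¬d ∨ c) ∧ ¬(¬d ∧ c)) ∨ ¬d   [expand ⊕]
≡ ¬(¬d ∨ c) ∨ ¬¬(¬d ∧ c) ∨ ¬d   [De Morgan]
≡ (¬¬d ∧ ¬c) ∨ ¬¬(¬d ∧ c) ∨ ¬d   [De Morgan]
≡ (d ∧ ¬c) ∨ ¬¬(¬d ∧ c) ∨ ¬d   [double negation]
≡ (d ∧ ¬c) ∨ (¬d ∧ c) ∨ ¬d   [double negation]
≡ (d ∨ ¬d ∨ ¬d) ∧ (d ∨ c ∨ ¬d) ∧ (¬c ∨ ¬d ∨ ¬d) ∧ (¬c ∨ c ∨ ¬d)   [distribute ∨ over ∧]
≡ ¬c ∨ ¬d   [simplify]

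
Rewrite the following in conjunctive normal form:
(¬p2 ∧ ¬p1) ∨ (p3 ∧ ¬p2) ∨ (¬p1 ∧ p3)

(¬p2 ∨ p3) ∧ (¬p2 ∨ ¬p1) ∧ (¬p1 ∨ p3)

(¬p2 ∧ ¬p1) ∨ (p3 ∧ ¬p2) ∨ (¬p1 ∧ p3)
= (¬p2 ∨ p3 ∨ ¬p1) ∧ (¬p2 ∨ p3 ∨ p3) ∧ (¬p2 ∨ ¬p2 ∨ ¬p1) ∧ (¬p2 ∨ ¬p2 ∨ p3) ∧ (¬p1 ∨ p3 ∨ ¬p1) ∧ (¬p1 ∨ p3 ∨ p3) ∧ (¬p1 ∨ ¬p2 ∨ ¬p1) ∧ (¬p1 ∨ ¬p2 ∨ p3)   [distribute ∨ over ∧]
= (¬p2 ∨ p3) ∧ (¬p2 ∨ ¬p1) ∧ (¬p1 ∨ p3)   [simplify]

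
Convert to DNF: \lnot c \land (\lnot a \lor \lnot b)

\lnot c \land (\lnot a \lor \lnot b)
≡ (\lnot c \land \lnot a) \lor (\lnot c \land \lnot b)   [distribute \land over \lor]

(\lnot c \land \lnot a) \lor (\lnot c \land \lnot b)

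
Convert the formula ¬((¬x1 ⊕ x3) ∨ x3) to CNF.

¬((¬x1 ⊕ x3) ∨ x3)
≡ ¬((¬x1 ∨ x3) ∧ ¬(¬x1 ∧ x3) ∨ x3)   [expand ⊕]
≡ ¬((¬x1 ∨ x3) ∧ ¬(¬x1 ∧ x3)) ∧ ¬x3   [De Morgan]
≡ (¬(¬x1 ∨ x3) ∨ ¬¬(¬x1 ∧ x3)) ∧ ¬x3   [De Morgan]
≡ (¬¬x1 ∧ ¬x3 ∨ ¬¬(¬x1 ∧ x3)) ∧ ¬x3   [De Morgan]
≡ (x1 ∧ ¬x3 ∨ ¬¬(¬x1 ∧ x3)) ∧ ¬x3   [double negation]
≡ (x1 ∧ ¬x3 ∨ ¬x1 ∧ x3) ∧ ¬x3   [double negation]
≡ (x1 ∨ ¬x1) ∧ (x1 ∨ x3) ∧ (¬x3 ∨ ¬x1) ∧ (¬x3 ∨ x3) ∧ ¬x3   [distribute ∨ over ∧]
≡ (x1 ∨ x3) ∧ ¬x3   [simplify]

(x1 ∨ x3) ∧ ¬x3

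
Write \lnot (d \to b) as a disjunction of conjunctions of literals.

\lnot (d \to b)
≡ \lnot (\lnot d \lor b)   (eliminate \to)
≡ \lnot \lnot d \land \lnot b   (De Morgan)
≡ d \land \lnot b   (double negation)

d \land \lnot b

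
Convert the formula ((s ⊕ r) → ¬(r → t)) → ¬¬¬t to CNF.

((s ⊕ r) → ¬(r → t)) → ¬¬¬t
≡ ¬((s ⊕ r) → ¬(r → t)) ∨ ¬¬¬t   [eliminate →]
≡ ¬(¬(s ⊕ r) ∨ ¬(r → t)) ∨ ¬¬¬t   [eliminate →]
≡ ¬(¬((s ∨ r) ∧ ¬(s ∧ r)) ∨ ¬(r → t)) ∨ ¬¬¬t   [expand ⊕]
≡ ¬(¬((s ∨ r) ∧ ¬(s ∧ r)) ∨ ¬(¬r ∨ t)) ∨ ¬¬¬t   [eliminate →]
≡ (¬¬((s ∨ r) ∧ ¬(s ∧ r)) ∧ ¬¬(¬r ∨ t)) ∨ ¬¬¬t   [De Morgan]
≡ ((s ∨ r) ∧ ¬(s ∧ r) ∧ ¬¬(¬r ∨ t)) ∨ ¬¬¬t   [double negation]
≡ ((s ∨ r) ∧ (¬s ∨ ¬r) ∧ ¬¬(¬r ∨ t)) ∨ ¬¬¬t   [De Morgan]
≡ ((s ∨ r) ∧ (¬s ∨ ¬r) ∧ (¬r ∨ t)) ∨ ¬¬¬t   [double negation]
≡ ((s ∨ r) ∧ (¬s ∨ ¬r) ∧ (¬r ∨ t)) ∨ ¬t   [double negation]
≡ (s ∨ r ∨ ¬t) ∧ (¬s ∨ ¬r ∨ ¬t) ∧ (¬r ∨ t ∨ ¬t)   [distribute ∨ over ∧]
≡ (s ∨ r ∨ ¬t) ∧ (¬s ∨ ¬r ∨ ¬t)   [simplify]

(s ∨ r ∨ ¬t) ∧ (¬s ∨ ¬r ∨ ¬t)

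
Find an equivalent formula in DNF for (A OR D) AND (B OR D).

(A AND B) OR D

(A OR D) AND (B OR D)
⇔ (A AND B) OR (A AND D) OR (D AND B) OR (D AND D)   [distribute AND over OR]
⇔ (A AND B) OR D   [simplify]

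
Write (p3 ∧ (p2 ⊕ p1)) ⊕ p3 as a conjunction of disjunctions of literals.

(p3 ∧ (p2 ⊕ p1)) ⊕ p3
≡ ((p3 ∧ (p2 ⊕ p1)) ∨ p3) ∧ ¬(p3 ∧ (p2 ⊕ p1) ∧ p3)   [expand ⊕]
≡ ((p3 ∧ (p2 ∨ p1) ∧ ¬(p2 ∧ p1)) ∨ p3) ∧ ¬(p3 ∧ (p2 ⊕ p1) ∧ p3)   [expand ⊕]
≡ ((p3 ∧ (p2 ∨ p1) ∧ ¬(p2 ∧ p1)) ∨ p3) ∧ ¬(p3 ∧ (p2 ∨ p1) ∧ ¬(p2 ∧ p1) ∧ p3)   [expand ⊕]
≡ ((p3 ∧ (p2 ∨ p1) ∧ (¬p2 ∨ ¬p1)) ∨ p3) ∧ ¬(p3 ∧ (p2 ∨ p1) ∧ ¬(p2 ∧ p1) ∧ p3)   [De Morgan]
≡ ((p3 ∧ (p2 ∨ p1) ∧ (¬p2 ∨ ¬p1)) ∨ p3) ∧ (¬p3 ∨ ¬(p2 ∨ p1) ∨ ¬¬(p2 ∧ p1) ∨ ¬p3)   [De Morgan]
≡ ((p3 ∧ (p2 ∨ p1) ∧ (¬p2 ∨ ¬p1)) ∨ p3) ∧ (¬p3 ∨ (¬p2 ∧ ¬p1) ∨ ¬¬(p2 ∧ p1) ∨ ¬p3)   [De Morgan]
≡ ((p3 ∧ (p2 ∨ p1) ∧ (¬p2 ∨ ¬p1)) ∨ p3) ∧ (¬p3 ∨ (¬p2 ∧ ¬p1) ∨ (p2 ∧ p1) ∨ ¬p3)   [double negation]
≡ (p3 ∨ p3) ∧ (p2 ∨ p1 ∨ p3) ∧ (¬p2 ∨ ¬p1 ∨ p3) ∧ (¬p3 ∨ ¬p2 ∨ p2 ∨ ¬p3) ∧ (¬p3 ∨ ¬p2 ∨ p1 ∨ ¬p3) ∧ (¬p3 ∨ ¬p1 ∨ p2 ∨ ¬p3) ∧ (¬p3 ∨ ¬p1 ∨ p1 ∨ ¬p3)   [distribute ∨ over ∧]
≡ p3 ∧ (¬p3 ∨ ¬p2 ∨ p1) ∧ (¬p3 ∨ ¬p1 ∨ p2)   [simplify]

p3 ∧ (¬p3 ∨ ¬p2 ∨ p1) ∧ (¬p3 ∨ ¬p1 ∨ p2)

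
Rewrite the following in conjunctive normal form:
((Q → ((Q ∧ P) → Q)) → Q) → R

((Q → ((Q ∧ P) → Q)) → Q) → R
⇔ ¬((Q → ((Q ∧ P) → Q)) → Q) ∨ R   (eliminate →)
⇔ ¬(¬(Q → ((Q ∧ P) → Q)) ∨ Q) ∨ R   (eliminate →)
⇔ ¬(¬(¬Q ∨ ((Q ∧ P) → Q)) ∨ Q) ∨ R   (eliminate →)
⇔ ¬(¬(¬Q ∨ ¬(Q ∧ P) ∨ Q) ∨ Q) ∨ R   (eliminate →)
⇔ (¬¬(¬Q ∨ ¬(Q ∧ P) ∨ Q) ∧ ¬Q) ∨ R   (De Morgan)
⇔ ((¬Q ∨ ¬(Q ∧ P) ∨ Q) ∧ ¬Q) ∨ R   (double negation)
⇔ ((¬Q ∨ ¬Q ∨ ¬P ∨ Q) ∧ ¬Q) ∨ R   (De Morgan)
⇔ (¬Q ∨ ¬Q ∨ ¬P ∨ Q ∨ R) ∧ (¬Q ∨ R)   (distribute ∨ over ∧)
⇔ ¬Q ∨ R   (simplify)

¬Q ∨ R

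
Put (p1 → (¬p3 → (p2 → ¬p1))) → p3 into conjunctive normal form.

(p1 ∨ p3) ∧ (p2 ∨ p3)

(p1 → (¬p3 → (p2 → ¬p1))) → p3
≡ ¬(p1 → (¬p3 → (p2 → ¬p1))) ∨ p3   [eliminate →]
≡ ¬(¬p1 ∨ (¬p3 → (p2 → ¬p1))) ∨ p3   [eliminate →]
≡ ¬(¬p1 ∨ ¬¬p3 ∨ (p2 → ¬p1)) ∨ p3   [eliminate →]
≡ ¬(¬p1 ∨ ¬¬p3 ∨ ¬p2 ∨ ¬p1) ∨ p3   [eliminate →]
≡ (¬¬p1 ∧ ¬¬¬p3 ∧ ¬¬p2 ∧ ¬¬p1) ∨ p3   [De Morgan]
≡ (p1 ∧ ¬¬¬p3 ∧ ¬¬p2 ∧ ¬¬p1) ∨ p3   [double negation]
≡ (p1 ∧ ¬p3 ∧ ¬¬p2 ∧ ¬¬p1) ∨ p3   [double negation]
≡ (p1 ∧ ¬p3 ∧ p2 ∧ ¬¬p1) ∨ p3   [double negation]
≡ (p1 ∧ ¬p3 ∧ p2 ∧ p1) ∨ p3   [double negation]
≡ (p1 ∨ p3) ∧ (¬p3 ∨ p3) ∧ (p2 ∨ p3) ∧ (p1 ∨ p3)   [distribute ∨ over ∧]
≡ (p1 ∨ p3) ∧ (p2 ∨ p3)   [simplify]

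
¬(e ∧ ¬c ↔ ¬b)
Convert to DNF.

¬(e ∧ ¬c ↔ ¬b)
≡ ¬((e ∧ ¬c → ¬b) ∧ (¬b → e ∧ ¬c))
≡ ¬((¬(e ∧ ¬c) ∨ ¬b) ∧ (¬b → e ∧ ¬c))
≡ ¬((¬(e ∧ ¬c) ∨ ¬b) ∧ (¬¬b ∨ e ∧ ¬c))
≡ ¬(¬(e ∧ ¬c) ∨ ¬b) ∨ ¬(¬¬b ∨ e ∧ ¬c)
≡ ¬¬(e ∧ ¬c) ∧ ¬¬b ∨ ¬(¬¬b ∨ e ∧ ¬c)
≡ e ∧ ¬c ∧ ¬¬b ∨ ¬(¬¬b ∨ e ∧ ¬c)
≡ e ∧ ¬c ∧ b ∨ ¬(¬¬b ∨ e ∧ ¬c)
≡ e ∧ ¬c ∧ b ∨ ¬¬¬b ∧ ¬(e ∧ ¬c)
≡ e ∧ ¬c ∧ b ∨ ¬b ∧ ¬(e ∧ ¬c)
≡ e ∧ ¬c ∧ b ∨ ¬b ∧ (¬e ∨ ¬¬c)
≡ e ∧ ¬c ∧ b ∨ ¬b ∧ (¬e ∨ c)
≡ e ∧ ¬c ∧ b ∨ ¬b ∧ ¬e ∨ ¬b ∧ c

e ∧ ¬c ∧ b ∨ ¬b ∧ ¬e ∨ ¬b ∧ c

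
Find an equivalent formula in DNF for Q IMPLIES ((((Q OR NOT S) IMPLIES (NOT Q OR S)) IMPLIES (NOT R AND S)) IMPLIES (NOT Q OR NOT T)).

NOT Q OR (S AND R) OR NOT T

Q IMPLIES ((((Q OR NOT S) IMPLIES (NOT Q OR S)) IMPLIES (NOT R AND S)) IMPLIES (NOT Q OR NOT T))
≡ NOT Q OR ((((Q OR NOT S) IMPLIES (NOT Q OR S)) IMPLIES (NOT R AND S)) IMPLIES (NOT Q OR NOT T))   [eliminate IMPLIES]
≡ NOT Q OR NOT (((Q OR NOT S) IMPLIES (NOT Q OR S)) IMPLIES (NOT R AND S)) OR NOT Q OR NOT T   [eliminate IMPLIES]
≡ NOT Q OR NOT (NOT ((Q OR NOT S) IMPLIES (NOT Q OR S)) OR (NOT R AND S)) OR NOT Q OR NOT T   [eliminate IMPLIES]
≡ NOT Q OR NOT (NOT (NOT (Q OR NOT S) OR NOT Q OR S) OR (NOT R AND S)) OR NOT Q OR NOT T   [eliminate IMPLIES]
≡ NOT Q OR (NOT NOT (NOT (Q OR NOT S) OR NOT Q OR S) AND NOT (NOT R AND S)) OR NOT Q OR NOT T   [De Morgan]
≡ NOT Q OR ((NOT (Q OR NOT S) OR NOT Q OR S) AND NOT (NOT R AND S)) OR NOT Q OR NOT T   [double negation]
≡ NOT Q OR (((NOT Q AND NOT NOT S) OR NOT Q OR S) AND NOT (NOT R AND S)) OR NOT Q OR NOT T   [De Morgan]
≡ NOT Q OR (((NOT Q AND S) OR NOT Q OR S) AND NOT (NOT R AND S)) OR NOT Q OR NOT T   [double negation]
≡ NOT Q OR (((NOT Q AND S) OR NOT Q OR S) AND (NOT NOT R OR NOT S)) OR NOT Q OR NOT T   [De Morgan]
≡ NOT Q OR (((NOT Q AND S) OR NOT Q OR S) AND (R OR NOT S)) OR NOT Q OR NOT T   [double negation]
≡ NOT Q OR (NOT Q AND S AND R) OR (NOT Q AND S AND NOT S) OR (NOT Q AND R) OR (NOT Q AND NOT S) OR (S AND R) OR (S AND NOT S) OR NOT Q OR NOT T   [distribute AND over OR]
≡ NOT Q OR (S AND R) OR NOT T   [simplify]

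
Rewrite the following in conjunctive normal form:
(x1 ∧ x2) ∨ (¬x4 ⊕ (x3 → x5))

(x1 ∨ ¬x4 ∨ ¬x3 ∨ x5) ∧ (x1 ∨ x4 ∨ x3) ∧ (x1 ∨ x4 ∨ ¬x5) ∧ (x2 ∨ ¬x4 ∨ ¬x3 ∨ x5) ∧ (x2 ∨ x4 ∨ x3) ∧ (x2 ∨ x4 ∨ ¬x5)

(x1 ∧ x2) ∨ (¬x4 ⊕ (x3 → x5))
⇔ (x1 ∧ x2) ∨ ((¬x4 ∨ (x3 → x5)) ∧ ¬(¬x4 ∧ (x3 → x5)))   — expand ⊕
⇔ (x1 ∧ x2) ∨ ((¬x4 ∨ ¬x3 ∨ x5) ∧ ¬(¬x4 ∧ (x3 → x5)))   — eliminate →
⇔ (x1 ∧ x2) ∨ ((¬x4 ∨ ¬x3 ∨ x5) ∧ ¬(¬x4 ∧ (¬x3 ∨ x5)))   — eliminate →
⇔ (x1 ∧ x2) ∨ ((¬x4 ∨ ¬x3 ∨ x5) ∧ (¬¬x4 ∨ ¬(¬x3 ∨ x5)))   — De Morgan
⇔ (x1 ∧ x2) ∨ ((¬x4 ∨ ¬x3 ∨ x5) ∧ (x4 ∨ ¬(¬x3 ∨ x5)))   — double negation
⇔ (x1 ∧ x2) ∨ ((¬x4 ∨ ¬x3 ∨ x5) ∧ (x4 ∨ (¬¬x3 ∧ ¬x5)))   — De Morgan
⇔ (x1 ∧ x2) ∨ ((¬x4 ∨ ¬x3 ∨ x5) ∧ (x4 ∨ (x3 ∧ ¬x5)))   — double negation
⇔ (x1 ∨ ¬x4 ∨ ¬x3 ∨ x5) ∧ (x1 ∨ x4 ∨ x3) ∧ (x1 ∨ x4 ∨ ¬x5) ∧ (x2 ∨ ¬x4 ∨ ¬x3 ∨ x5) ∧ (x2 ∨ x4 ∨ x3) ∧ (x2 ∨ x4 ∨ ¬x5)   — distribute ∨ over ∧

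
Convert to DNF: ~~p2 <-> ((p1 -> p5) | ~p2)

~~p2 <-> ((p1 -> p5) | ~p2)
≡ (~~p2 -> ((p1 -> p5) | ~p2)) & (((p1 -> p5) | ~p2) -> ~~p2)   [eliminate <->]
≡ (~~~p2 | (p1 -> p5) | ~p2) & (((p1 -> p5) | ~p2) -> ~~p2)   [eliminate ->]
≡ (~~~p2 | ~p1 | p5 | ~p2) & (((p1 -> p5) | ~p2) -> ~~p2)   [eliminate ->]
≡ (~~~p2 | ~p1 | p5 | ~p2) & (~((p1 -> p5) | ~p2) | ~~p2)   [eliminate ->]
≡ (~~~p2 | ~p1 | p5 | ~p2) & (~(~p1 | p5 | ~p2) | ~~p2)   [eliminate ->]
≡ (~p2 | ~p1 | p5 | ~p2) & (~(~p1 | p5 | ~p2) | ~~p2)   [double negation]
≡ (~p2 | ~p1 | p5 | ~p2) & ((~~p1 & ~p5 & ~~p2) | ~~p2)   [De Morgan]
≡ (~p2 | ~p1 | p5 | ~p2) & ((p1 & ~p5 & ~~p2) | ~~p2)   [double negation]
≡ (~p2 | ~p1 | p5 | ~p2) & ((p1 & ~p5 & p2) | ~~p2)   [double negation]
≡ (~p2 | ~p1 | p5 | ~p2) & ((p1 & ~p5 & p2) | p2)   [double negation]
≡ (~p2 & p1 & ~p5 & p2) | (~p2 & p2) | (~p1 & p1 & ~p5 & p2) | (~p1 & p2) | (p5 & p1 & ~p5 & p2) | (p5 & p2) | (~p2 & p1 & ~p5 & p2) | (~p2 & p2)   [distribute & over |]
≡ (~p1 & p2) | (p5 & p2)   [simplify]

(~p1 & p2) | (p5 & p2)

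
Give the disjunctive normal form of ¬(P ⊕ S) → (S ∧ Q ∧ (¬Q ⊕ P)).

(P ∧ ¬S) ∨ (¬P ∧ S) ∨ (S ∧ Q ∧ P)

¬(P ⊕ S) → (S ∧ Q ∧ (¬Q ⊕ P))
≡ ¬¬(P ⊕ S) ∨ (S ∧ Q ∧ (¬Q ⊕ P))   [eliminate →]
≡ ¬¬((P ∧ ¬S) ∨ (¬P ∧ S)) ∨ (S ∧ Q ∧ (¬Q ⊕ P))   [expand ⊕]
≡ ¬¬((P ∧ ¬S) ∨ (¬P ∧ S)) ∨ (S ∧ Q ∧ ((¬Q ∧ ¬P) ∨ (¬¬Q ∧ P)))   [expand ⊕]
≡ (P ∧ ¬S) ∨ (¬P ∧ S) ∨ (S ∧ Q ∧ ((¬Q ∧ ¬P) ∨ (¬¬Q ∧ P)))   [double negation]
≡ (P ∧ ¬S) ∨ (¬P ∧ S) ∨ (S ∧ Q ∧ ((¬Q ∧ ¬P) ∨ (Q ∧ P)))   [double negation]
≡ (P ∧ ¬S) ∨ (¬P ∧ S) ∨ (S ∧ Q ∧ ¬Q ∧ ¬P) ∨ (S ∧ Q ∧ Q ∧ P)   [distribute ∧ over ∨]
≡ (P ∧ ¬S) ∨ (¬P ∧ S) ∨ (S ∧ Q ∧ P)   [simplify]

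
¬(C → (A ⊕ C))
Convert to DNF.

C ∧ A

¬(C → (A ⊕ C))
⇔ ¬(¬C ∨ (A ⊕ C))   (eliminate →)
⇔ ¬(¬C ∨ (A ∧ ¬C) ∨ (¬A ∧ C))   (expand ⊕)
⇔ ¬¬C ∧ ¬(A ∧ ¬C) ∧ ¬(¬A ∧ C)   (De Morgan)
⇔ C ∧ ¬(A ∧ ¬C) ∧ ¬(¬A ∧ C)   (double negation)
⇔ C ∧ (¬A ∨ ¬¬C) ∧ ¬(¬A ∧ C)   (De Morgan)
⇔ C ∧ (¬A ∨ C) ∧ ¬(¬A ∧ C)   (double negation)
⇔ C ∧ (¬A ∨ C) ∧ (¬¬A ∨ ¬C)   (De Morgan)
⇔ C ∧ (¬A ∨ C) ∧ (A ∨ ¬C)   (double negation)
⇔ (C ∧ ¬A ∧ A) ∨ (C ∧ ¬A ∧ ¬C) ∨ (C ∧ C ∧ A) ∨ (C ∧ C ∧ ¬C)   (distribute ∧ over ∨)
⇔ C ∧ A   (simplify)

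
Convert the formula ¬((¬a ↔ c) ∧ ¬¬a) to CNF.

¬((¬a ↔ c) ∧ ¬¬a)
≡ ¬((¬a → c) ∧ (c → ¬a) ∧ ¬¬a)
≡ ¬((¬¬a ∨ c) ∧ (c → ¬a) ∧ ¬¬a)
≡ ¬((¬¬a ∨ c) ∧ (¬c ∨ ¬a) ∧ ¬¬a)
≡ ¬(¬¬a ∨ c) ∨ ¬(¬c ∨ ¬a) ∨ ¬¬¬a
≡ (¬¬¬a ∧ ¬c) ∨ ¬(¬c ∨ ¬a) ∨ ¬¬¬a
≡ (¬a ∧ ¬c) ∨ ¬(¬c ∨ ¬a) ∨ ¬¬¬a
≡ (¬a ∧ ¬c) ∨ (¬¬c ∧ ¬¬a) ∨ ¬¬¬a
≡ (¬a ∧ ¬c) ∨ (c ∧ ¬¬a) ∨ ¬¬¬a
≡ (¬a ∧ ¬c) ∨ (c ∧ a) ∨ ¬¬¬a
≡ (¬a ∧ ¬c) ∨ (c ∧ a) ∨ ¬a
≡ (¬a ∨ c ∨ ¬a) ∧ (¬a ∨ a ∨ ¬a) ∧ (¬c ∨ c ∨ ¬a) ∧ (¬c ∨ a ∨ ¬a)
≡ ¬a ∨ c

¬a ∨ c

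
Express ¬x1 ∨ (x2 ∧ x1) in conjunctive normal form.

¬x1 ∨ (x2 ∧ x1)
≡ (¬x1 ∨ x2) ∧ (¬x1 ∨ x1)   [distribute ∨ over ∧]
≡ ¬x1 ∨ x2   [simplify]

¬x1 ∨ x2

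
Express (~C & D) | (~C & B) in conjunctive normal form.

~C & (D | B)

(~C & D) | (~C & B)
≡ (~C | ~C) & (~C | B) & (D | ~C) & (D | B)   [distribute | over &]
≡ ~C & (D | B)   [simplify]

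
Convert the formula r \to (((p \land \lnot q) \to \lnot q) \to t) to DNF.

r \to (((p \land \lnot q) \to \lnot q) \to t)
≡ \lnot r \lor (((p \land \lnot q) \to \lnot q) \to t)
≡ \lnot r \lor \lnot ((p \land \lnot q) \to \lnot q) \lor t
≡ \lnot r \lor \lnot (\lnot (p \land \lnot q) \lor \lnot q) \lor t
≡ \lnot r \lor (\lnot \lnot (p \land \lnot q) \land \lnot \lnot q) \lor t
≡ \lnot r \lor (p \land \lnot q \land \lnot \lnot q) \lor t
≡ \lnot r \lor (p \land \lnot q \land q) \lor t
≡ \lnot r \lor t

\lnot r \lor t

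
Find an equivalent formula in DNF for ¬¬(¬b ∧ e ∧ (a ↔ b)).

¬¬(¬b ∧ e ∧ (a ↔ b))
= ¬¬(¬b ∧ e ∧ (a → b) ∧ (b → a))   (eliminate ↔)
= ¬¬(¬b ∧ e ∧ (¬a ∨ b) ∧ (b → a))   (eliminate →)
= ¬¬(¬b ∧ e ∧ (¬a ∨ b) ∧ (¬b ∨ a))   (eliminate →)
= ¬b ∧ e ∧ (¬a ∨ b) ∧ (¬b ∨ a)   (double negation)
= (¬b ∧ e ∧ ¬a ∧ ¬b) ∨ (¬b ∧ e ∧ ¬a ∧ a) ∨ (¬b ∧ e ∧ b ∧ ¬b) ∨ (¬b ∧ e ∧ b ∧ a)   (distribute ∧ over ∨)
= ¬b ∧ e ∧ ¬a   (simplify)

¬b ∧ e ∧ ¬a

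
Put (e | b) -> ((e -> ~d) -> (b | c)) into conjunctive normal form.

(e | b) -> ((e -> ~d) -> (b | c))
⇔ ~(e | b) | ((e -> ~d) -> (b | c))   — eliminate ->
⇔ ~(e | b) | ~(e -> ~d) | b | c   — eliminate ->
⇔ ~(e | b) | ~(~e | ~d) | b | c   — eliminate ->
⇔ (~e & ~b) | ~(~e | ~d) | b | c   — De Morgan
⇔ (~e & ~b) | (~~e & ~~d) | b | c   — De Morgan
⇔ (~e & ~b) | (e & ~~d) | b | c   — double negation
⇔ (~e & ~b) | (e & d) | b | c   — double negation
⇔ (~e | e | b | c) & (~e | d | b | c) & (~b | e | b | c) & (~b | d | b | c)   — distribute | over &
⇔ ~e | d | b | c   — simplify

~e | d | b | c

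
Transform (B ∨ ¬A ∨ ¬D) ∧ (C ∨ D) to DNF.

(B ∨ ¬A ∨ ¬D) ∧ (C ∨ D)
≡ (B ∧ C) ∨ (B ∧ D) ∨ (¬A ∧ C) ∨ (¬A ∧ D) ∨ (¬D ∧ C) ∨ (¬D ∧ D)   [distribute ∧ over ∨]
≡ (B ∧ C) ∨ (B ∧ D) ∨ (¬A ∧ C) ∨ (¬A ∧ D) ∨ (¬D ∧ C)   [simplify]

(B ∧ C) ∨ (B ∧ D) ∨ (¬A ∧ C) ∨ (¬A ∧ D) ∨ (¬D ∧ C)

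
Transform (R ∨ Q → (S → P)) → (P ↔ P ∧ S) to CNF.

(R ∨ Q → (S → P)) → (P ↔ P ∧ S)
⇔ ¬(R ∨ Q → (S → P)) ∨ (P ↔ P ∧ S)   [eliminate →]
⇔ ¬(¬(R ∨ Q) ∨ (S → P)) ∨ (P ↔ P ∧ S)   [eliminate →]
⇔ ¬(¬(R ∨ Q) ∨ ¬S ∨ P) ∨ (P ↔ P ∧ S)   [eliminate →]
⇔ ¬(¬(R ∨ Q) ∨ ¬S ∨ P) ∨ (P → P ∧ S) ∧ (P ∧ S → P)   [eliminate ↔]
⇔ ¬(¬(R ∨ Q) ∨ ¬S ∨ P) ∨ (¬P ∨ P ∧ S) ∧ (P ∧ S → P)   [eliminate →]
⇔ ¬(¬(R ∨ Q) ∨ ¬S ∨ P) ∨ (¬P ∨ P ∧ S) ∧ (¬(P ∧ S) ∨ P)   [eliminate →]
⇔ ¬¬(R ∨ Q) ∧ ¬¬S ∧ ¬P ∨ (¬P ∨ P ∧ S) ∧ (¬(P ∧ S) ∨ P)   [De Morgan]
⇔ (R ∨ Q) ∧ ¬¬S ∧ ¬P ∨ (¬P ∨ P ∧ S) ∧ (¬(P ∧ S) ∨ P)   [double negation]
⇔ (R ∨ Q) ∧ S ∧ ¬P ∨ (¬P ∨ P ∧ S) ∧ (¬(P ∧ S) ∨ P)   [double negation]
⇔ (R ∨ Q) ∧ S ∧ ¬P ∨ (¬P ∨ P ∧ S) ∧ (¬P ∨ ¬S ∨ P)   [De Morgan]
⇔ (R ∨ Q ∨ ¬P ∨ P) ∧ (R ∨ Q ∨ ¬P ∨ S) ∧ (R ∨ Q ∨ ¬P ∨ ¬S ∨ P) ∧ (S ∨ ¬P ∨ P) ∧ (S ∨ ¬P ∨ S) ∧ (S ∨ ¬P ∨ ¬S ∨ P) ∧ (¬P ∨ ¬P ∨ P) ∧ (¬P ∨ ¬P ∨ S) ∧ (¬P ∨ ¬P ∨ ¬S ∨ P)   [distribute ∨ over ∧]
⇔ S ∨ ¬P   [simplify]

S ∨ ¬P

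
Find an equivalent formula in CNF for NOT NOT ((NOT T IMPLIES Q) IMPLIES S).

NOT NOT ((NOT T IMPLIES Q) IMPLIES S)
≡ NOT NOT (NOT (NOT T IMPLIES Q) OR S)   — eliminate IMPLIES
≡ NOT NOT (NOT (NOT NOT T OR Q) OR S)   — eliminate IMPLIES
≡ NOT (NOT NOT T OR Q) OR S   — double negation
≡ (NOT NOT NOT T AND NOT Q) OR S   — De Morgan
≡ (NOT T AND NOT Q) OR S   — double negation
≡ (NOT T OR S) AND (NOT Q OR S)   — distribute OR over AND

(NOT T OR S) AND (NOT Q OR S)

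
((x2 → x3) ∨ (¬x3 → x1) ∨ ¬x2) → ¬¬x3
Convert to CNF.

((x2 → x3) ∨ (¬x3 → x1) ∨ ¬x2) → ¬¬x3
⇔ ¬((x2 → x3) ∨ (¬x3 → x1) ∨ ¬x2) ∨ ¬¬x3   — eliminate →
⇔ ¬(¬x2 ∨ x3 ∨ (¬x3 → x1) ∨ ¬x2) ∨ ¬¬x3   — eliminate →
⇔ ¬(¬x2 ∨ x3 ∨ ¬¬x3 ∨ x1 ∨ ¬x2) ∨ ¬¬x3   — eliminate →
⇔ (¬¬x2 ∧ ¬x3 ∧ ¬¬¬x3 ∧ ¬x1 ∧ ¬¬x2) ∨ ¬¬x3   — De Morgan
⇔ (x2 ∧ ¬x3 ∧ ¬¬¬x3 ∧ ¬x1 ∧ ¬¬x2) ∨ ¬¬x3   — double negation
⇔ (x2 ∧ ¬x3 ∧ ¬x3 ∧ ¬x1 ∧ ¬¬x2) ∨ ¬¬x3   — double negation
⇔ (x2 ∧ ¬x3 ∧ ¬x3 ∧ ¬x1 ∧ x2) ∨ ¬¬x3   — double negation
⇔ (x2 ∧ ¬x3 ∧ ¬x3 ∧ ¬x1 ∧ x2) ∨ x3   — double negation
⇔ (x2 ∨ x3) ∧ (¬x3 ∨ x3) ∧ (¬x3 ∨ x3) ∧ (¬x1 ∨ x3) ∧ (x2 ∨ x3)   — distribute ∨ over ∧
⇔ (x2 ∨ x3) ∧ (¬x1 ∨ x3)   — simplify

(x2 ∨ x3) ∧ (¬x1 ∨ x3)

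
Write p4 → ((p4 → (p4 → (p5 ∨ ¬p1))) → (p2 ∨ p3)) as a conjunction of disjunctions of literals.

p4 → ((p4 → (p4 → (p5 ∨ ¬p1))) → (p2 ∨ p3))
≡ ¬p4 ∨ ((p4 → (p4 → (p5 ∨ ¬p1))) → (p2 ∨ p3))
≡ ¬p4 ∨ ¬(p4 → (p4 → (p5 ∨ ¬p1))) ∨ p2 ∨ p3
≡ ¬p4 ∨ ¬(¬p4 ∨ (p4 → (p5 ∨ ¬p1))) ∨ p2 ∨ p3
≡ ¬p4 ∨ ¬(¬p4 ∨ ¬p4 ∨ p5 ∨ ¬p1) ∨ p2 ∨ p3
≡ ¬p4 ∨ (¬¬p4 ∧ ¬¬p4 ∧ ¬p5 ∧ ¬¬p1) ∨ p2 ∨ p3
≡ ¬p4 ∨ (p4 ∧ ¬¬p4 ∧ ¬p5 ∧ ¬¬p1) ∨ p2 ∨ p3
≡ ¬p4 ∨ (p4 ∧ p4 ∧ ¬p5 ∧ ¬¬p1) ∨ p2 ∨ p3
≡ ¬p4 ∨ (p4 ∧ p4 ∧ ¬p5 ∧ p1) ∨ p2 ∨ p3
≡ (¬p4 ∨ p4 ∨ p2 ∨ p3) ∧ (¬p4 ∨ p4 ∨ p2 ∨ p3) ∧ (¬p4 ∨ ¬p5 ∨ p2 ∨ p3) ∧ (¬p4 ∨ p1 ∨ p2 ∨ p3)
≡ (¬p4 ∨ ¬p5 ∨ p2 ∨ p3) ∧ (¬p4 ∨ p1 ∨ p2 ∨ p3)

(¬p4 ∨ ¬p5 ∨ p2 ∨ p3) ∧ (¬p4 ∨ p1 ∨ p2 ∨ p3)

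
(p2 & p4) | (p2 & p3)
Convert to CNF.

p2 & (p4 | p3)

(p2 & p4) | (p2 & p3)
≡ (p2 | p2) & (p2 | p3) & (p4 | p2) & (p4 | p3)   [distribute | over &]
≡ p2 & (p4 | p3)   [simplify]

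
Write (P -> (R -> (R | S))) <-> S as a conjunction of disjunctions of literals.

(P | S) & (R | S) & (~R | S)

(P -> (R -> (R | S))) <-> S
≡ ((P -> (R -> (R | S))) -> S) & (S -> (P -> (R -> (R | S))))   [eliminate <->]
≡ (~(P -> (R -> (R | S))) | S) & (S -> (P -> (R -> (R | S))))   [eliminate ->]
≡ (~(~P | (R -> (R | S))) | S) & (S -> (P -> (R -> (R | S))))   [eliminate ->]
≡ (~(~P | ~R | R | S) | S) & (S -> (P -> (R -> (R | S))))   [eliminate ->]
≡ (~(~P | ~R | R | S) | S) & (~S | (P -> (R -> (R | S))))   [eliminate ->]
≡ (~(~P | ~R | R | S) | S) & (~S | ~P | (R -> (R | S)))   [eliminate ->]
≡ (~(~P | ~R | R | S) | S) & (~S | ~P | ~R | R | S)   [eliminate ->]
≡ ((~~P & ~~R & ~R & ~S) | S) & (~S | ~P | ~R | R | S)   [De Morgan]
≡ ((P & ~~R & ~R & ~S) | S) & (~S | ~P | ~R | R | S)   [double negation]
≡ ((P & R & ~R & ~S) | S) & (~S | ~P | ~R | R | S)   [double negation]
≡ (P | S) & (R | S) & (~R | S) & (~S | S) & (~S | ~P | ~R | R | S)   [distribute | over &]
≡ (P | S) & (R | S) & (~R | S)   [simplify]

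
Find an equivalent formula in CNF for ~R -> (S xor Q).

~R -> (S xor Q)
= ~~R | (S xor Q)   — eliminate ->
= ~~R | ((S | Q) & ~(S & Q))   — expand xor
= R | ((S | Q) & ~(S & Q))   — double negation
= R | ((S | Q) & (~S | ~Q))   — De Morgan
= (R | S | Q) & (R | ~S | ~Q)   — distribute | over &

(R | S | Q) & (R | ~S | ~Q)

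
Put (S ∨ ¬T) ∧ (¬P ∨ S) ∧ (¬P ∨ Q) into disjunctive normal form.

(S ∧ ¬P) ∨ (S ∧ Q) ∨ (¬T ∧ ¬P)

(S ∨ ¬T) ∧ (¬P ∨ S) ∧ (¬P ∨ Q)
⇔ (S ∧ ¬P ∧ ¬P) ∨ (S ∧ ¬P ∧ Q) ∨ (S ∧ S ∧ ¬P) ∨ (S ∧ S ∧ Q) ∨ (¬T ∧ ¬P ∧ ¬P) ∨ (¬T ∧ ¬P ∧ Q) ∨ (¬T ∧ S ∧ ¬P) ∨ (¬T ∧ S ∧ Q)   (distribute ∧ over ∨)
⇔ (S ∧ ¬P) ∨ (S ∧ Q) ∨ (¬T ∧ ¬P)   (simplify)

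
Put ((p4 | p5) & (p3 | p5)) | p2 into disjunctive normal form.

((p4 | p5) & (p3 | p5)) | p2
≡ (p4 & p3) | (p4 & p5) | (p5 & p3) | (p5 & p5) | p2   (distribute & over |)
≡ (p4 & p3) | p5 | p2   (simplify)

(p4 & p3) | p5 | p2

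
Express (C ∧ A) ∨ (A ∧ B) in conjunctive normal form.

(C ∨ B) ∧ A

(C ∧ A) ∨ (A ∧ B)
≡ (C ∨ A) ∧ (C ∨ B) ∧ (A ∨ A) ∧ (A ∨ B)   [distribute ∨ over ∧]
≡ (C ∨ B) ∧ A   [simplify]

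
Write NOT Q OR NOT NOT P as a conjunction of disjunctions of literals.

NOT Q OR NOT NOT P
≡ NOT Q OR P   — double negation

NOT Q OR P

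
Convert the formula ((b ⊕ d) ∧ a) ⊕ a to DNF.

((b ⊕ d) ∧ a) ⊕ a
⇔ ((b ⊕ d) ∧ a ∧ ¬a) ∨ (¬((b ⊕ d) ∧ a) ∧ a)   [expand ⊕]
⇔ (((b ∧ ¬d) ∨ (¬b ∧ d)) ∧ a ∧ ¬a) ∨ (¬((b ⊕ d) ∧ a) ∧ a)   [expand ⊕]
⇔ (((b ∧ ¬d) ∨ (¬b ∧ d)) ∧ a ∧ ¬a) ∨ (¬(((b ∧ ¬d) ∨ (¬b ∧ d)) ∧ a) ∧ a)   [expand ⊕]
⇔ (((b ∧ ¬d) ∨ (¬b ∧ d)) ∧ a ∧ ¬a) ∨ ((¬((b ∧ ¬d) ∨ (¬b ∧ d)) ∨ ¬a) ∧ a)   [De Morgan]
⇔ (((b ∧ ¬d) ∨ (¬b ∧ d)) ∧ a ∧ ¬a) ∨ (((¬(b ∧ ¬d) ∧ ¬(¬b ∧ d)) ∨ ¬a) ∧ a)   [De Morgan]
⇔ (((b ∧ ¬d) ∨ (¬b ∧ d)) ∧ a ∧ ¬a) ∨ ((((¬b ∨ ¬¬d) ∧ ¬(¬b ∧ d)) ∨ ¬a) ∧ a)   [De Morgan]
⇔ (((b ∧ ¬d) ∨ (¬b ∧ d)) ∧ a ∧ ¬a) ∨ ((((¬b ∨ d) ∧ ¬(¬b ∧ d)) ∨ ¬a) ∧ a)   [double negation]
⇔ (((b ∧ ¬d) ∨ (¬b ∧ d)) ∧ a ∧ ¬a) ∨ ((((¬b ∨ d) ∧ (¬¬b ∨ ¬d)) ∨ ¬a) ∧ a)   [De Morgan]
⇔ (((b ∧ ¬d) ∨ (¬b ∧ d)) ∧ a ∧ ¬a) ∨ ((((¬b ∨ d) ∧ (b ∨ ¬d)) ∨ ¬a) ∧ a)   [double negation]
⇔ (b ∧ ¬d ∧ a ∧ ¬a) ∨ (¬b ∧ d ∧ a ∧ ¬a) ∨ (¬b ∧ b ∧ a) ∨ (¬b ∧ ¬d ∧ a) ∨ (d ∧ b ∧ a) ∨ (d ∧ ¬d ∧ a) ∨ (¬a ∧ a)   [distribute ∧ over ∨]
⇔ (¬b ∧ ¬d ∧ a) ∨ (d ∧ b ∧ a)   [simplify]

(¬b ∧ ¬d ∧ a) ∨ (d ∧ b ∧ a)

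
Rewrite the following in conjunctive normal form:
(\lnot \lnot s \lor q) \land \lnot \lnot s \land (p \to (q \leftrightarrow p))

(\lnot \lnot s \lor q) \land \lnot \lnot s \land (p \to (q \leftrightarrow p))
≡ (\lnot \lnot s \lor q) \land \lnot \lnot s \land (\lnot p \lor (q \leftrightarrow p))   — eliminate \to
≡ (\lnot \lnot s \lor q) \land \lnot \lnot s \land (\lnot p \lor (q \to p) \land (p \to q))   — eliminate \leftrightarrow
≡ (\lnot \lnot s \lor q) \land \lnot \lnot s \land (\lnot p \lor (\lnot q \lor p) \land (p \to q))   — eliminate \to
≡ (\lnot \lnot s \lor q) \land \lnot \lnot s \land (\lnot p \lor (\lnot q \lor p) \land (\lnot p \lor q))   — eliminate \to
≡ (s \lor q) \land \lnot \lnot s \land (\lnot p \lor (\lnot q \lor p) \land (\lnot p \lor q))   — double negation
≡ (s \lor q) \land s \land (\lnot p \lor (\lnot q \lor p) \land (\lnot p \lor q))   — double negation
≡ (s \lor q) \land s \land (\lnot p \lor \lnot q \lor p) \land (\lnot p \lor \lnot p \lor q)   — distribute \lor over \land
≡ s \land (\lnot p \lor q)   — simplify

s \land (\lnot p \lor q)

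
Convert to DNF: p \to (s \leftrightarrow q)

p \to (s \leftrightarrow q)
= \lnot p \lor (s \leftrightarrow q)   (eliminate \to)
= \lnot p \lor ((s \to q) \land (q \to s))   (eliminate \leftrightarrow)
= \lnot p \lor ((\lnot s \lor q) \land (q \to s))   (eliminate \to)
= \lnot p \lor ((\lnot s \lor q) \land (\lnot q \lor s))   (eliminate \to)
= \lnot p \lor (\lnot s \land \lnot q) \lor (\lnot s \land s) \lor (q \land \lnot q) \lor (q \land s)   (distribute \land over \lor)
= \lnot p \lor (\lnot s \land \lnot q) \lor (q \land s)   (simplify)

\lnot p \lor (\lnot s \land \lnot q) \lor (q \land s)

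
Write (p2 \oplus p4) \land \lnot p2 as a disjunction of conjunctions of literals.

(p2 \oplus p4) \land \lnot p2
= ((p2 \land \lnot p4) \lor (\lnot p2 \land p4)) \land \lnot p2
= (p2 \land \lnot p4 \land \lnot p2) \lor (\lnot p2 \land p4 \land \lnot p2)
= \lnot p2 \land p4

\lnot p2 \land p4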